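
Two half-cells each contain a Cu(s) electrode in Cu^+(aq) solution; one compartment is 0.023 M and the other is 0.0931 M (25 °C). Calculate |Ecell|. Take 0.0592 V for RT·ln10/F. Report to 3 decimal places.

0.036 V

For a concentration cell E°cell = 0, since both electrodes use the same couple.
The compartment with the higher Cu^+(aq) concentration (0.0931 M) acts as the cathode; ions are reduced there and produced at the dilute (0.023 M) anode.
With n = 1, Ecell = −(0.0592/1)·log([dilute]/[conc]) = −(0.0592/1)·log(0.023/0.0931) = +0.036 V.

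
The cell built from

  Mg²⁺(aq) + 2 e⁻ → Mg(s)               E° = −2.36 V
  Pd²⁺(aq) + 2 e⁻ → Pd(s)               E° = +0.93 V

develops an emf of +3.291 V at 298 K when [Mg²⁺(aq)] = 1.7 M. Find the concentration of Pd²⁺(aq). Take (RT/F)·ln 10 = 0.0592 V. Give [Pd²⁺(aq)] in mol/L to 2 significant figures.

With Pd²⁺/Pd at the cathode and Mg²⁺/Mg at the anode, E°cell = +0.93 − (−2.36) = +3.29 V (n = 2).
Rearranging E = E° − (0.0592/n)·log Q gives log Q = 2(+3.29 − (+3.291))/0.0592 = −0.034.
For Pd²⁺(aq) + Mg(s) → Pd(s) + Mg²⁺(aq), the reaction quotient is Q = [Mg²⁺(aq)] / [Pd²⁺(aq)].
Isolating [Pd²⁺(aq)] in Q = 10^{−0.034} yields log [Pd²⁺(aq)] = 0.264, i.e. 1.8 M.

1.8 M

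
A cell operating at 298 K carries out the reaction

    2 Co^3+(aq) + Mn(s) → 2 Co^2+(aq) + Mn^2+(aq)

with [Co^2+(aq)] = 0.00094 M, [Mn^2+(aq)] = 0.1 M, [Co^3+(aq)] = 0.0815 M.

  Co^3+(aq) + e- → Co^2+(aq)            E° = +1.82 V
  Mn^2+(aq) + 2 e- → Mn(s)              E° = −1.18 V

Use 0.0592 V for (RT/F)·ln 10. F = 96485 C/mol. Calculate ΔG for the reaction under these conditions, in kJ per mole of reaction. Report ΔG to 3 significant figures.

−607 kJ/mol

The standard cell potential is +1.82 − (−1.18) = +3.00 V, with n = 2 electrons in the balanced equation.
Here Q = ([Co^2+(aq)]^2·[Mn^2+(aq)]) / [Co^3+(aq)]^2 = 1.33×10^−5 (log Q = −4.876), giving E = +3.00 − (0.0592/2)·(−4.876) = +3.1443 V.
Finally ΔG = −nFE = −(2)(96485 C/mol)(+3.1443 V) = −607 kJ/mol.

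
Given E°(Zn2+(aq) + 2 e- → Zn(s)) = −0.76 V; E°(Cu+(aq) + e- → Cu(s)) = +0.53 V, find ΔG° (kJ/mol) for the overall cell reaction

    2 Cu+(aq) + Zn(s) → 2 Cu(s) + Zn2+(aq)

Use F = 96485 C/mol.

In the reaction as written Cu+(aq) is reduced, so the Cu⁺/Cu couple is the cathode and Zn²⁺/Zn is the anode.
E°cell = +0.53 − (−0.76) = +1.29 V; balancing electrons gives n = 2.
ΔG° = −nFE°cell = −(2)(96485)(+1.29) J/mol = −249 kJ/mol.

−249 kJ/mol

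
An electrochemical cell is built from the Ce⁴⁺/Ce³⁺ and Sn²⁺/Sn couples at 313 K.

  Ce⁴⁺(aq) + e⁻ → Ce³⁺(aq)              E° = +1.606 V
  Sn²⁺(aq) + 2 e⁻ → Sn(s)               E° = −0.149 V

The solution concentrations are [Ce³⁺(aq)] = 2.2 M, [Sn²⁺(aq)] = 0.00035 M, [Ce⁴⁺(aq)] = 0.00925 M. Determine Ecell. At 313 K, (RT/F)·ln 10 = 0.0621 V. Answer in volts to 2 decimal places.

Ce⁴⁺/Ce³⁺ is reduced (cathode, E° = +1.606 V) and Sn²⁺/Sn is oxidized (anode).
E°cell = +1.606 − (−0.149) = +1.755 V, with n = 2 electrons transferred.
Balancing gives 2 Ce⁴⁺(aq) + Sn(s) → 2 Ce³⁺(aq) + Sn²⁺(aq); hence Q = ([Ce³⁺(aq)]^2·[Sn²⁺(aq)]) / [Ce⁴⁺(aq)]^2 = 19.8 (log Q = 1.297).
Applying E = E° − (RT ln10/nF)·log Q gives +1.755 − (0.0621/2)(1.297) = +1.71 V.

+1.71 V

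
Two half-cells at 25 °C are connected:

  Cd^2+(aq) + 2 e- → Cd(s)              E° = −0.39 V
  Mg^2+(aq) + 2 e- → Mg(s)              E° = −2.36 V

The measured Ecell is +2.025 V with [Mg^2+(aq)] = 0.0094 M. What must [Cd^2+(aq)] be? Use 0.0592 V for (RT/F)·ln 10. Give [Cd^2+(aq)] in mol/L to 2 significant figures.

Cd²⁺/Cd is the cathode (higher E°); E°cell = −0.39 − (−2.36) = +1.97 V with n = 2.
Since E = E° − (0.0592/n)·log Q, log Q = n(E° − E)/0.0592 = −1.858.
Balancing electrons gives Cd^2+(aq) + Mg(s) → Cd(s) + Mg^2+(aq); thus Q = [Mg^2+(aq)] / [Cd^2+(aq)].
Solving for the unknown gives log [Cd^2+(aq)] = −0.169, so [Cd^2+(aq)] ≈ 0.68 M.

0.68 M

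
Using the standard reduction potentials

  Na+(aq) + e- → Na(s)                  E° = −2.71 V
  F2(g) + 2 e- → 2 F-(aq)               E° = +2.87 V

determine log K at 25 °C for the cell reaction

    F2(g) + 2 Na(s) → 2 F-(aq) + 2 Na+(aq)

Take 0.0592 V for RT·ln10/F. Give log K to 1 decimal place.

The F₂/F⁻ couple is reduced (cathode); E°cell = +2.87 − (−2.71) = +5.58 V with n = 2.
At equilibrium E = 0, so log K = nE°cell / 0.0592 = (2)(+5.58) / 0.0592 = 188.5.

log K = 188.5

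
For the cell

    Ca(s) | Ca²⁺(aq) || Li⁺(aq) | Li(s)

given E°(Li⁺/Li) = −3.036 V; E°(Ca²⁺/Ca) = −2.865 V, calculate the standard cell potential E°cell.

By convention the left-hand electrode in cell notation is the anode (oxidation) and the right-hand electrode is the cathode (reduction).
E°cell = E°(right) − E°(left) = −3.036 − (−2.865) = −0.171 V.
The negative sign shows that, as written, the cell would require an external voltage to drive the reaction.

−0.171 V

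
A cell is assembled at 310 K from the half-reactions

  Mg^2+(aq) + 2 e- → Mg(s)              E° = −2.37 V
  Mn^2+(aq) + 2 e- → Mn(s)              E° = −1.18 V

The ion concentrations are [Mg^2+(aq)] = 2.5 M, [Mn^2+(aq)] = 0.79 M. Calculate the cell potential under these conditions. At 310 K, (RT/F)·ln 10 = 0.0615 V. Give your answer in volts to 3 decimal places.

Since E°(Mn²⁺/Mn) > E°(Mg²⁺/Mg), Mn²⁺/Mn serves as the cathode.
E°cell = −1.18 − (−2.37) = +1.19 V, with n = 2 electrons transferred.
The balanced reaction is Mn^2+(aq) + Mg(s) → Mn(s) + Mg^2+(aq), so Q = [Mg^2+(aq)] / [Mn^2+(aq)] = 3.16 and log Q = 0.500.
By the Nernst equation, E = +1.19 − (0.0615/2)·(0.500) = +1.175 V.

+1.175 V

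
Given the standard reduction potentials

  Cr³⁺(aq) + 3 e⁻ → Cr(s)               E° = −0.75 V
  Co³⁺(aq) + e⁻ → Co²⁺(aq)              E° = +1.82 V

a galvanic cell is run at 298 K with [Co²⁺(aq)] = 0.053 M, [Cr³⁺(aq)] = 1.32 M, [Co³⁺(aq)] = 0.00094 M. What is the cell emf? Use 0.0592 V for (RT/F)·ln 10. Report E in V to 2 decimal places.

+2.46 V

The Co³⁺/Co²⁺ couple has the more positive E°, so it is the cathode; Cr³⁺/Cr is the anode.
The standard potential is +1.82 − (−0.75) = +2.57 V and the balanced reaction transfers n = 3 electrons.
For the overall reaction 3 Co³⁺(aq) + Cr(s) → 3 Co²⁺(aq) + Cr³⁺(aq), Q = ([Co²⁺(aq)]^3·[Cr³⁺(aq)]) / [Co³⁺(aq)]^3 = 2.37×10^5, giving log Q = 5.374.
Applying E = E° − (RT ln10/nF)·log Q gives +2.57 − (0.0592/3)(5.374) = +2.46 V.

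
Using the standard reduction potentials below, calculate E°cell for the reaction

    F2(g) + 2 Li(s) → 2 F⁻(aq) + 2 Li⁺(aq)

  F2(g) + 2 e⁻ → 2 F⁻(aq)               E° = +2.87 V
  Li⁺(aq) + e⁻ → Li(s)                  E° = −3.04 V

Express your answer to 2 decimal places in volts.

In the reaction as written, F2(g) is reduced (cathode) and Li⁺(aq) is produced by oxidation at the anode.
E°cell = E°(cathode) − E°(anode) = +2.87 − (−3.04) = +5.91 V.

+5.91 V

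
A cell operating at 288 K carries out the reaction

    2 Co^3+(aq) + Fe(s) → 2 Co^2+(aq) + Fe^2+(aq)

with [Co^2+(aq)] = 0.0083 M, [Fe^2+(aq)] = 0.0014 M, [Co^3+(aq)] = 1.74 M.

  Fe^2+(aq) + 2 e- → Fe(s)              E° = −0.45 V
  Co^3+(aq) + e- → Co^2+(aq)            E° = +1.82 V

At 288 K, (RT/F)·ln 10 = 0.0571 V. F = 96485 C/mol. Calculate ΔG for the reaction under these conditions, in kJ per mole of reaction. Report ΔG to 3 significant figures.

−479 kJ/mol

With Co³⁺/Co²⁺ reduced at the cathode, E°cell = +1.82 − (−0.45) = +2.27 V and n = 2.
Here Q = ([Co^2+(aq)]^2·[Fe^2+(aq)]) / [Co^3+(aq)]^2 = 3.19×10^−8 (log Q = −7.497), giving E = +2.27 − (0.0571/2)·(−7.497) = +2.4840 V.
Then ΔG = −nFE = −2 × 96485 × +2.4840 J/mol = −479 kJ/mol.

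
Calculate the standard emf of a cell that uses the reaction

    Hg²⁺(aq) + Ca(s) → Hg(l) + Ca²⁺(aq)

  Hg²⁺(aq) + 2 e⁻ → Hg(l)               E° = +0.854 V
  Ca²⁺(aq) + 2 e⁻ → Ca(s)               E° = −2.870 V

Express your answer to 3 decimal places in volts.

In the reaction as written, Hg²⁺(aq) is reduced (cathode) and Ca²⁺(aq) is produced by oxidation at the anode.
E°cell = E°(cathode) − E°(anode) = +0.854 − (−2.870) = +3.724 V.

+3.724 V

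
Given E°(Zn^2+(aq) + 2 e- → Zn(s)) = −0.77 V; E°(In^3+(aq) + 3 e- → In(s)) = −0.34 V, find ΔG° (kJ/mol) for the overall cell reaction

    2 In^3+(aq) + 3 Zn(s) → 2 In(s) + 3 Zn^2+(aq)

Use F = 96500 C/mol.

In the reaction as written In^3+(aq) is reduced, so the In³⁺/In couple is the cathode and Zn²⁺/Zn is the anode.
E°cell = −0.34 − (−0.77) = +0.43 V; balancing electrons gives n = 6.
ΔG° = −nFE°cell = −(6)(96500)(+0.43) J/mol = −249 kJ/mol.

−249 kJ/mol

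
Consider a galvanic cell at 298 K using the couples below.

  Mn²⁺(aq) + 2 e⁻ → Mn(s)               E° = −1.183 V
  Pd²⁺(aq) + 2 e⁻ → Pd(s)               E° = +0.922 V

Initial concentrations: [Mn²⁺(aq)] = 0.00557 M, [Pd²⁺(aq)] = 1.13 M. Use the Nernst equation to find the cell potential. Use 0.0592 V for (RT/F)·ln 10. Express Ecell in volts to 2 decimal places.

Since E°(Pd²⁺/Pd) > E°(Mn²⁺/Mn), Pd²⁺/Pd serves as the cathode.
E°cell = +0.922 − (−1.183) = +2.105 V, with n = 2 electrons transferred.
The balanced reaction is Pd²⁺(aq) + Mn(s) → Pd(s) + Mn²⁺(aq), so Q = [Mn²⁺(aq)] / [Pd²⁺(aq)] = 0.00493 and log Q = −2.307.
Applying E = E° − (RT ln10/nF)·log Q gives +2.105 − (0.0592/2)(−2.307) = +2.17 V.

+2.17 V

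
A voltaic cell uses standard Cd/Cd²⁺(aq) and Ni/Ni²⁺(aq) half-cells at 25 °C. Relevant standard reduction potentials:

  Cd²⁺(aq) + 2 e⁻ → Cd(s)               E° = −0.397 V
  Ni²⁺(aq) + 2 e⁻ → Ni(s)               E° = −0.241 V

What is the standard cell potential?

+0.156 V

Of the two couples in this cell, the one with the more positive reduction potential is reduced at the cathode: here that is Ni²⁺/Ni (−0.241 V); Cd²⁺/Cd (−0.397 V) is the anode.
E°cell = E°(cathode) − E°(anode) = −0.241 − (−0.397) = +0.156 V.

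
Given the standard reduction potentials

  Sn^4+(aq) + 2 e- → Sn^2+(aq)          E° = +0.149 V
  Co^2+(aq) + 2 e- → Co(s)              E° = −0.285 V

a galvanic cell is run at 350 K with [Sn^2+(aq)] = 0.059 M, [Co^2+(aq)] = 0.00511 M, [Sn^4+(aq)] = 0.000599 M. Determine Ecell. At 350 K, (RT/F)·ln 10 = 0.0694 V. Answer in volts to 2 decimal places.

Since E°(Sn⁴⁺/Sn²⁺) > E°(Co²⁺/Co), Sn⁴⁺/Sn²⁺ serves as the cathode.
The standard potential is +0.149 − (−0.285) = +0.434 V and the balanced reaction transfers n = 2 electrons.
Balancing gives Sn^4+(aq) + Co(s) → Sn^2+(aq) + Co^2+(aq); hence Q = ([Sn^2+(aq)]·[Co^2+(aq)]) / [Sn^4+(aq)] = 0.503 (log Q = −0.298).
Applying E = E° − (RT ln10/nF)·log Q gives +0.434 − (0.0694/2)(−0.298) = +0.44 V.

+0.44 V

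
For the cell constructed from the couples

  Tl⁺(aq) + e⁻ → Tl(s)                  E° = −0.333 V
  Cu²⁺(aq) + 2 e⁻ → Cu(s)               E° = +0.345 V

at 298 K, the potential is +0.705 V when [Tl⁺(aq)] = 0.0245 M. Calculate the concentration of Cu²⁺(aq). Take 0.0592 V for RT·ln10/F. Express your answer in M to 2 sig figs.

The Cu²⁺/Cu couple has the larger reduction potential, so it is the cathode: E°cell = +0.345 − (−0.333) = +0.678 V and n = 2.
Rearranging E = E° − (0.0592/n)·log Q gives log Q = 2(+0.678 − (+0.705))/0.0592 = −0.912.
The balanced reaction is Cu²⁺(aq) + 2 Tl(s) → Cu(s) + 2 Tl⁺(aq), so Q = [Tl⁺(aq)]^2 / [Cu²⁺(aq)].
Isolating [Cu²⁺(aq)] in Q = 10^{−0.912} yields log [Cu²⁺(aq)] = −2.310, i.e. 0.0049 M.

0.0049 M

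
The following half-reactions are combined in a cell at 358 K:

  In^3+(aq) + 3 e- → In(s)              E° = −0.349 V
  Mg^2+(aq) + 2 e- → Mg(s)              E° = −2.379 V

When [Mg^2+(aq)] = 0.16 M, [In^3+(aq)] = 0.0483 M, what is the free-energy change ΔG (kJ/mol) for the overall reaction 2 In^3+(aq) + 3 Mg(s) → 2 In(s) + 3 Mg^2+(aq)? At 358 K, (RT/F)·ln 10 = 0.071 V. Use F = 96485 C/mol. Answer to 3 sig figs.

−1170 kJ/mol

E°cell = −0.349 − (−2.379) = +2.030 V; the balanced reaction transfers n = 6 electrons.
The reaction quotient is [Mg^2+(aq)]^3 / [In^3+(aq)]^2 = 1.76; by Nernst, E = +2.030 − (0.071/6)(0.244) = +2.0271 V.
ΔG = −nFE = −(6)(96485)(+2.0271) J/mol = −1170 kJ/mol.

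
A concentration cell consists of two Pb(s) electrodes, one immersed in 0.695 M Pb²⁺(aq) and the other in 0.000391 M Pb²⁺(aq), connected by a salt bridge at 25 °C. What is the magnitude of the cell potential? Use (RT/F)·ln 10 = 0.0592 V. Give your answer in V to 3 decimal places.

0.096 V

For a concentration cell E°cell = 0, since both electrodes use the same couple.
The compartment with the higher Pb²⁺(aq) concentration (0.695 M) acts as the cathode; ions are reduced there and produced at the dilute (0.000391 M) anode.
With n = 2, Ecell = −(0.0592/2)·log([dilute]/[conc]) = −(0.0592/2)·log(0.000391/0.695) = +0.096 V.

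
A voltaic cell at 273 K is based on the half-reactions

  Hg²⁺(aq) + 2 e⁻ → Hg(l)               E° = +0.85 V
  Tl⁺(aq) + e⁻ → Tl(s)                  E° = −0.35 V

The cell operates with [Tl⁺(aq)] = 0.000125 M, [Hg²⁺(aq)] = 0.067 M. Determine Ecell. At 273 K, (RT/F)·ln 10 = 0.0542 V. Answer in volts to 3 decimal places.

Hg²⁺/Hg is reduced (cathode, E° = +0.85 V) and Tl⁺/Tl is oxidized (anode).
E°cell = E°cat − E°an = +0.85 − (−0.35) = +1.20 V; n = 2.
Balancing gives Hg²⁺(aq) + 2 Tl(s) → Hg(l) + 2 Tl⁺(aq); hence Q = [Tl⁺(aq)]^2 / [Hg²⁺(aq)] = 2.33×10^−7 (log Q = −6.632).
By the Nernst equation, E = +1.20 − (0.0542/2)·(−6.632) = +1.380 V.

+1.380 V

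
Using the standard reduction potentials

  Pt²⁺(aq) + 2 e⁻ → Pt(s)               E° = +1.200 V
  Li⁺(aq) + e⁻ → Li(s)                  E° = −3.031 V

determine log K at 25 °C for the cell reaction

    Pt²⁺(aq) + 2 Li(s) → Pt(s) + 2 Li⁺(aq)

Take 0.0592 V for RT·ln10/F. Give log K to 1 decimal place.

log K = 142.9

The Pt²⁺/Pt couple is reduced (cathode); E°cell = +1.200 − (−3.031) = +4.231 V with n = 2.
At equilibrium E = 0, so log K = nE°cell / 0.0592 = (2)(+4.231) / 0.0592 = 142.9.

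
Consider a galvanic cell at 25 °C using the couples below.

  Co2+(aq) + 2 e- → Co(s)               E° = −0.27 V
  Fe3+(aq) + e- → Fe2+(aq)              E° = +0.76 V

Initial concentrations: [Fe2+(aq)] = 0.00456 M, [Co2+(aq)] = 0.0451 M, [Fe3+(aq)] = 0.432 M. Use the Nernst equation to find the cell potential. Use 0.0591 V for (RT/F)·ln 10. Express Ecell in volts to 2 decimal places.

The Fe³⁺/Fe²⁺ couple has the more positive E°, so it is the cathode; Co²⁺/Co is the anode.
E°cell = E°cat − E°an = +0.76 − (−0.27) = +1.03 V; n = 2.
Balancing gives 2 Fe3+(aq) + Co(s) → 2 Fe2+(aq) + Co2+(aq); hence Q = ([Fe2+(aq)]^2·[Co2+(aq)]) / [Fe3+(aq)]^2 = 5.03×10^−6 (log Q = −5.299).
E = E° − (0.0591/n)·log Q = +1.03 − (0.0591/2)(−5.299) = +1.19 V.

+1.19 V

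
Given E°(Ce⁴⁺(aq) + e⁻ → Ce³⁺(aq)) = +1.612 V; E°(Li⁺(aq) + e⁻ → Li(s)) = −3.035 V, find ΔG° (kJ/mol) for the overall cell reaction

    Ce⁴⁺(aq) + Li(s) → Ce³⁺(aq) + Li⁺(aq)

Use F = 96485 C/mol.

In the reaction as written Ce⁴⁺(aq) is reduced, so the Ce⁴⁺/Ce³⁺ couple is the cathode and Li⁺/Li is the anode.
E°cell = +1.612 − (−3.035) = +4.647 V; balancing electrons gives n = 1.
ΔG° = −nFE°cell = −(1)(96485)(+4.647) J/mol = −448 kJ/mol.

−448 kJ/mol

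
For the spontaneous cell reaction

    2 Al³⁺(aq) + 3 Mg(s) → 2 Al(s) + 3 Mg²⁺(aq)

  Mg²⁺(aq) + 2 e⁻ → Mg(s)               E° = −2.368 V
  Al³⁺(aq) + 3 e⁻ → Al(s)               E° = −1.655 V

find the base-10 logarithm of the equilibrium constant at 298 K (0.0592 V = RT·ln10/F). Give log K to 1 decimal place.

log K = 72.3

The Al³⁺/Al couple is reduced (cathode); E°cell = −1.655 − (−2.368) = +0.713 V with n = 6.
At equilibrium E = 0, so log K = nE°cell / 0.0592 = (6)(+0.713) / 0.0592 = 72.3.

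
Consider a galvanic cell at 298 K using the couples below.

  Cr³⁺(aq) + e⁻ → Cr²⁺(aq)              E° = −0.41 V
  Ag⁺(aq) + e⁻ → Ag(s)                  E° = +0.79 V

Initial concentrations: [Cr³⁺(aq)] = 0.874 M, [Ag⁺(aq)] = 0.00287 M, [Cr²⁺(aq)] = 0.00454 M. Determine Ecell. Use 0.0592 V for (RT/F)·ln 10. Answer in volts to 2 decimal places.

+0.91 V

Ag⁺/Ag is reduced (cathode, E° = +0.79 V) and Cr³⁺/Cr²⁺ is oxidized (anode).
The standard potential is +0.79 − (−0.41) = +1.20 V and the balanced reaction transfers n = 1 electron.
For the overall reaction Ag⁺(aq) + Cr²⁺(aq) → Ag(s) + Cr³⁺(aq), Q = [Cr³⁺(aq)] / ([Ag⁺(aq)]·[Cr²⁺(aq)]) = 6.71×10^4, giving log Q = 4.827.
By the Nernst equation, E = +1.20 − (0.0592/1)·(4.827) = +0.91 V.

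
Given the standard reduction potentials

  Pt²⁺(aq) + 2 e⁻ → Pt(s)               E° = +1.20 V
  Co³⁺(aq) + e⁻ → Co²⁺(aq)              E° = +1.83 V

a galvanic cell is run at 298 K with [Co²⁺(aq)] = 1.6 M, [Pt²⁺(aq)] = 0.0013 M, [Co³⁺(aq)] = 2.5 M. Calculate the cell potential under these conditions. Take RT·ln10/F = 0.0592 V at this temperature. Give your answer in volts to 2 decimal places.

+0.73 V

Co³⁺/Co²⁺ is reduced (cathode, E° = +1.83 V) and Pt²⁺/Pt is oxidized (anode).
The standard potential is +1.83 − (+1.20) = +0.63 V and the balanced reaction transfers n = 2 electrons.
Balancing gives 2 Co³⁺(aq) + Pt(s) → 2 Co²⁺(aq) + Pt²⁺(aq); hence Q = ([Co²⁺(aq)]^2·[Pt²⁺(aq)]) / [Co³⁺(aq)]^2 = 0.000532 (log Q = −3.274).
By the Nernst equation, E = +0.63 − (0.0592/2)·(−3.274) = +0.73 V.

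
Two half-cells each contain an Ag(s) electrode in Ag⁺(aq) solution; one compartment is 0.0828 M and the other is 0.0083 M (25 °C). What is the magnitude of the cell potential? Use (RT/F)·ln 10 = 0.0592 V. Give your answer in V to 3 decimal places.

For a concentration cell E°cell = 0, since both electrodes use the same couple.
The compartment with the higher Ag⁺(aq) concentration (0.0828 M) acts as the cathode; ions are reduced there and produced at the dilute (0.0083 M) anode.
With n = 1, Ecell = −(0.0592/1)·log([dilute]/[conc]) = −(0.0592/1)·log(0.0083/0.0828) = +0.059 V.

0.059 V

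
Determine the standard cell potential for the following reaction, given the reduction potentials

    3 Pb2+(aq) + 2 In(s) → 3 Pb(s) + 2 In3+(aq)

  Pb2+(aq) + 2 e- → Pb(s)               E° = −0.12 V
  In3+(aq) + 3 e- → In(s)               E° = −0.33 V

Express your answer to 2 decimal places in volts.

+0.21 V

In the reaction as written, Pb2+(aq) is reduced (cathode) and In3+(aq) is produced by oxidation at the anode.
E°cell = E°(cathode) − E°(anode) = −0.12 − (−0.33) = +0.21 V.
The positive value indicates the reaction is spontaneous as written.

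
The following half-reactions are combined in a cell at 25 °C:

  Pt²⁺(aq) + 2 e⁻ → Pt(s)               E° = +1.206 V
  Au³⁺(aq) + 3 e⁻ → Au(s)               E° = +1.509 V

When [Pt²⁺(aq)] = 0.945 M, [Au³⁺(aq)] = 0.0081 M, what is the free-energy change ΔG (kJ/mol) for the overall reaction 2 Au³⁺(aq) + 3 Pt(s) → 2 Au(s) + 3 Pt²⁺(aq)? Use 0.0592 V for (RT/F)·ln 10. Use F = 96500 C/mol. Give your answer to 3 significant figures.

−152 kJ/mol

The standard cell potential is +1.509 − (+1.206) = +0.303 V, with n = 6 electrons in the balanced equation.
The reaction quotient is [Pt²⁺(aq)]^3 / [Au³⁺(aq)]^2 = 1.29×10^4; by Nernst, E = +0.303 − (0.0592/6)(4.109) = +0.2625 V.
Then ΔG = −nFE = −6 × 96500 × +0.2625 J/mol = −152 kJ/mol.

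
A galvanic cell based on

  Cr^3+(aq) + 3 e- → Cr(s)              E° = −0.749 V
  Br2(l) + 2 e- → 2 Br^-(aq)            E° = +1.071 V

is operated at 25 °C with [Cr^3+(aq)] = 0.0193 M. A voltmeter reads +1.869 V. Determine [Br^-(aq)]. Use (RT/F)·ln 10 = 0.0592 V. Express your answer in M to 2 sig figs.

The Br₂/Br⁻ couple has the larger reduction potential, so it is the cathode: E°cell = +1.071 − (−0.749) = +1.820 V and n = 6.
Rearranging E = E° − (0.0592/n)·log Q gives log Q = 6(+1.820 − (+1.869))/0.0592 = −4.966.
For 3 Br2(l) + 2 Cr(s) → 6 Br^-(aq) + 2 Cr^3+(aq), the reaction quotient is Q = [Br^-(aq)]^6·[Cr^3+(aq)]^2.
Solving for the unknown gives log [Br^-(aq)] = −0.256, so [Br^-(aq)] ≈ 0.55 M.

0.55 M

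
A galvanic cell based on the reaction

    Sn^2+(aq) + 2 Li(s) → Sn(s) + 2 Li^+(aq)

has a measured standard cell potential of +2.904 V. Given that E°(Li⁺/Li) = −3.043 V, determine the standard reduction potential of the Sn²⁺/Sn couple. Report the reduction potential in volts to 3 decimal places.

In the reaction as written the Sn²⁺/Sn couple is reduced (cathode) and Li⁺/Li is oxidized (anode), so E°cell = E°(Sn²⁺/Sn) − E°(Li⁺/Li).
E°(Sn²⁺/Sn) = E°cell + E°(anode) = +2.904 + (−3.043) = −0.139 V.

−0.139 V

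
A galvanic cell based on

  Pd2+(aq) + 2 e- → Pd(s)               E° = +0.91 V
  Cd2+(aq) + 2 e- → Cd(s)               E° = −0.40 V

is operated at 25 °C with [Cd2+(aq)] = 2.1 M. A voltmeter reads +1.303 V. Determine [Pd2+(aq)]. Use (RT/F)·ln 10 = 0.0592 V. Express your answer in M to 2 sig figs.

1.2 M

With Pd²⁺/Pd at the cathode and Cd²⁺/Cd at the anode, E°cell = +0.91 − (−0.40) = +1.31 V (n = 2).
From the Nernst equation, log Q = n(E° − E)/0.0592 = 2·(+1.31 − (+1.303))/0.0592 = 0.236.
The balanced reaction is Pd2+(aq) + Cd(s) → Pd(s) + Cd2+(aq), so Q = [Cd2+(aq)] / [Pd2+(aq)].
Substituting the known concentrations and solving, log [Pd2+(aq)] = 0.086 and [Pd2+(aq)] = 1.2 M.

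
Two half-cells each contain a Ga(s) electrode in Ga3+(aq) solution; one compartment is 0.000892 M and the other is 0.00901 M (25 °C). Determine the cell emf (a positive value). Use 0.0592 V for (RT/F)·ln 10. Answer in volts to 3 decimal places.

For a concentration cell E°cell = 0, since both electrodes use the same couple.
The compartment with the higher Ga3+(aq) concentration (0.00901 M) acts as the cathode; ions are reduced there and produced at the dilute (0.000892 M) anode.
With n = 3, Ecell = −(0.0592/3)·log([dilute]/[conc]) = −(0.0592/3)·log(0.000892/0.00901) = +0.020 V.

0.020 V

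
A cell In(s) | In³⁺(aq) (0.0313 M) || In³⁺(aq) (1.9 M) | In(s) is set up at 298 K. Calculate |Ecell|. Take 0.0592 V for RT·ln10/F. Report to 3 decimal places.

0.035 V

For a concentration cell E°cell = 0, since both electrodes use the same couple.
The compartment with the higher In³⁺(aq) concentration (1.9 M) acts as the cathode; ions are reduced there and produced at the dilute (0.0313 M) anode.
With n = 3, Ecell = −(0.0592/3)·log([dilute]/[conc]) = −(0.0592/3)·log(0.0313/1.9) = +0.035 V.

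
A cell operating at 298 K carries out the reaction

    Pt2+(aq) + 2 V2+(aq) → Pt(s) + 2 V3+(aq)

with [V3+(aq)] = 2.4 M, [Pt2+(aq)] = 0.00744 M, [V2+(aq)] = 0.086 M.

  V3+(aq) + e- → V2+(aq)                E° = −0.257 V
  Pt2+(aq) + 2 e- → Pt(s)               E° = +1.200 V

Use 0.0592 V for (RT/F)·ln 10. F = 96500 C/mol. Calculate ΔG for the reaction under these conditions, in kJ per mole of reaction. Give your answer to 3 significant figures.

−253 kJ/mol

The standard cell potential is +1.200 − (−0.257) = +1.457 V, with n = 2 electrons in the balanced equation.
Here Q = [V3+(aq)]^2 / ([Pt2+(aq)]·[V2+(aq)]^2) = 1.05×10^5 (log Q = 5.020), giving E = +1.457 − (0.0592/2)·(5.020) = +1.3084 V.
ΔG = −nFE = −(2)(96500)(+1.3084) J/mol = −253 kJ/mol.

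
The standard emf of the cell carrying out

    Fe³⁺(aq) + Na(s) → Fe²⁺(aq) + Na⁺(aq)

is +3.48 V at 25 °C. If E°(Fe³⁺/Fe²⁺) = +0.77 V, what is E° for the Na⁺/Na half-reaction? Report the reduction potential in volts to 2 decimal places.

In the reaction as written the Fe³⁺/Fe²⁺ couple is reduced (cathode) and Na⁺/Na is oxidized (anode), so E°cell = E°(Fe³⁺/Fe²⁺) − E°(Na⁺/Na).
E°(Na⁺/Na) = E°(cathode) − E°cell = +0.77 − (+3.48) = −2.71 V.

−2.71 V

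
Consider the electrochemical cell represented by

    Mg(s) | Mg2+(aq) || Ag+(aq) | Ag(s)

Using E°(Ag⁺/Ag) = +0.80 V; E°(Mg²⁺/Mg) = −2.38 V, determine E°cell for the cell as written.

By convention the left-hand electrode in cell notation is the anode (oxidation) and the right-hand electrode is the cathode (reduction).
E°cell = E°(right) − E°(left) = +0.80 − (−2.38) = +3.18 V.

+3.18 V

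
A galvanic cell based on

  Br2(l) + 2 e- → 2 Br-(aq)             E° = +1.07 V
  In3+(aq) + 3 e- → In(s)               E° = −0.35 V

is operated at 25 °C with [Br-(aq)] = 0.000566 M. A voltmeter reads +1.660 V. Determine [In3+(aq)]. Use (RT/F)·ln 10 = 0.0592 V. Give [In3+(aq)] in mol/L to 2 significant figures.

With Br₂/Br⁻ at the cathode and In³⁺/In at the anode, E°cell = +1.07 − (−0.35) = +1.42 V (n = 6).
Rearranging E = E° − (0.0592/n)·log Q gives log Q = 6(+1.42 − (+1.660))/0.0592 = −24.324.
Balancing electrons gives 3 Br2(l) + 2 In(s) → 6 Br-(aq) + 2 In3+(aq); thus Q = [Br-(aq)]^6·[In3+(aq)]^2.
Substituting the known concentrations and solving, log [In3+(aq)] = −2.420 and [In3+(aq)] = 0.0038 M.

0.0038 M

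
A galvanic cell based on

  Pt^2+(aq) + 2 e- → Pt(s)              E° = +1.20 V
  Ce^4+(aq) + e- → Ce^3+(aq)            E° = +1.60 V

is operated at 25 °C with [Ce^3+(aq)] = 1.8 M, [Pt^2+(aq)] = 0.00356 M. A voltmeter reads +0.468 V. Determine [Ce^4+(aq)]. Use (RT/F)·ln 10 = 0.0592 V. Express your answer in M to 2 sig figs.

1.5 M

With Ce⁴⁺/Ce³⁺ at the cathode and Pt²⁺/Pt at the anode, E°cell = +1.60 − (+1.20) = +0.40 V (n = 2).
Since E = E° − (0.0592/n)·log Q, log Q = n(E° − E)/0.0592 = −2.297.
The balanced reaction is 2 Ce^4+(aq) + Pt(s) → 2 Ce^3+(aq) + Pt^2+(aq), so Q = ([Ce^3+(aq)]^2·[Pt^2+(aq)]) / [Ce^4+(aq)]^2.
Isolating [Ce^4+(aq)] in Q = 10^{−2.297} yields log [Ce^4+(aq)] = 0.179, i.e. 1.5 M.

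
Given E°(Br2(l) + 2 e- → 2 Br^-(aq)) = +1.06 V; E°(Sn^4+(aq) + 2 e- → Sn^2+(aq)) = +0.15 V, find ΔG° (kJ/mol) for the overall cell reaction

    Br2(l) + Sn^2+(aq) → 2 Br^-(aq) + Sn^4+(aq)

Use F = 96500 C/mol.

In the reaction as written Br2(l) is reduced, so the Br₂/Br⁻ couple is the cathode and Sn⁴⁺/Sn²⁺ is the anode.
E°cell = +1.06 − (+0.15) = +0.91 V; balancing electrons gives n = 2.
ΔG° = −nFE°cell = −(2)(96500)(+0.91) J/mol = −176 kJ/mol.

−176 kJ/mol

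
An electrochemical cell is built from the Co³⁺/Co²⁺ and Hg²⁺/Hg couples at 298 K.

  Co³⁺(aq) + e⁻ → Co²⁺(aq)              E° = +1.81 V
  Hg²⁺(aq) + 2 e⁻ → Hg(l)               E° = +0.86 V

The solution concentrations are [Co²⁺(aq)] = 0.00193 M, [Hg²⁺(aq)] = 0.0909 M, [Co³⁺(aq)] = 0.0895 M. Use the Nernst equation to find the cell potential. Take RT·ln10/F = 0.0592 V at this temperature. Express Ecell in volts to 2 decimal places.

Co³⁺/Co²⁺ is reduced (cathode, E° = +1.81 V) and Hg²⁺/Hg is oxidized (anode).
The standard potential is +1.81 − (+0.86) = +0.95 V and the balanced reaction transfers n = 2 electrons.
The balanced reaction is 2 Co³⁺(aq) + Hg(l) → 2 Co²⁺(aq) + Hg²⁺(aq), so Q = ([Co²⁺(aq)]^2·[Hg²⁺(aq)]) / [Co³⁺(aq)]^2 = 4.23×10^−5 and log Q = −4.374.
By the Nernst equation, E = +0.95 − (0.0592/2)·(−4.374) = +1.08 V.

+1.08 V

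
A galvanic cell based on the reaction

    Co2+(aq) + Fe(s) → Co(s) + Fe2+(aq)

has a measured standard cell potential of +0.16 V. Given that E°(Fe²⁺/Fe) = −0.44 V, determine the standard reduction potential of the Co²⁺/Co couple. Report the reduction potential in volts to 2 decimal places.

In the reaction as written the Co²⁺/Co couple is reduced (cathode) and Fe²⁺/Fe is oxidized (anode), so E°cell = E°(Co²⁺/Co) − E°(Fe²⁺/Fe).
E°(Co²⁺/Co) = E°cell + E°(anode) = +0.16 + (−0.44) = −0.28 V.

−0.28 V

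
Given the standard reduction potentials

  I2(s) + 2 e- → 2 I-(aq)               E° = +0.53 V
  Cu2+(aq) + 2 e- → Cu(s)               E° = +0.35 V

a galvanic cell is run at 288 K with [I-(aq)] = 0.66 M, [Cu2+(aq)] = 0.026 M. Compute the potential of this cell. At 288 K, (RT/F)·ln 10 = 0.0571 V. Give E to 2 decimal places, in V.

I₂/I⁻ is reduced (cathode, E° = +0.53 V) and Cu²⁺/Cu is oxidized (anode).
E°cell = +0.53 − (+0.35) = +0.18 V, with n = 2 electrons transferred.
Balancing gives I2(s) + Cu(s) → 2 I-(aq) + Cu2+(aq); hence Q = [I-(aq)]^2·[Cu2+(aq)] = 0.0113 (log Q = −1.946).
By the Nernst equation, E = +0.18 − (0.0571/2)·(−1.946) = +0.24 V.

+0.24 V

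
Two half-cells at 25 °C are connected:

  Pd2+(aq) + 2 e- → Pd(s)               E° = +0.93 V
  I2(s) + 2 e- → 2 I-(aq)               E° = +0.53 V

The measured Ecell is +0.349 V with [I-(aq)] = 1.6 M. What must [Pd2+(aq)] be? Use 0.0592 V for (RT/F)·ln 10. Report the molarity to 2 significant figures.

0.0074 M

Pd²⁺/Pd is the cathode (higher E°); E°cell = +0.93 − (+0.53) = +0.40 V with n = 2.
Rearranging E = E° − (0.0592/n)·log Q gives log Q = 2(+0.40 − (+0.349))/0.0592 = 1.723.
For Pd2+(aq) + 2 I-(aq) → Pd(s) + I2(s), the reaction quotient is Q = 1 / ([Pd2+(aq)]·[I-(aq)]^2).
Substituting the known concentrations and solving, log [Pd2+(aq)] = −2.131 and [Pd2+(aq)] = 0.0074 M.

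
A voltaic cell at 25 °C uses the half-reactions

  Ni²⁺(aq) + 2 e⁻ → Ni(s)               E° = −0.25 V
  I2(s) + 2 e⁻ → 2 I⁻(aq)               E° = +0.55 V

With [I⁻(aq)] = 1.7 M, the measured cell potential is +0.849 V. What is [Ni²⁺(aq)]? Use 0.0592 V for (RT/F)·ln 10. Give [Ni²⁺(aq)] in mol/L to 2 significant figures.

With I₂/I⁻ at the cathode and Ni²⁺/Ni at the anode, E°cell = +0.55 − (−0.25) = +0.80 V (n = 2).
Rearranging E = E° − (0.0592/n)·log Q gives log Q = 2(+0.80 − (+0.849))/0.0592 = −1.655.
For I2(s) + Ni(s) → 2 I⁻(aq) + Ni²⁺(aq), the reaction quotient is Q = [I⁻(aq)]^2·[Ni²⁺(aq)].
Isolating [Ni²⁺(aq)] in Q = 10^{−1.655} yields log [Ni²⁺(aq)] = −2.116, i.e. 0.0077 M.

0.0077 M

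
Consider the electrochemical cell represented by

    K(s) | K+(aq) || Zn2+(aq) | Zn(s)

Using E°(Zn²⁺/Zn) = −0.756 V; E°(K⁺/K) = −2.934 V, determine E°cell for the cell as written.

By convention the left-hand electrode in cell notation is the anode (oxidation) and the right-hand electrode is the cathode (reduction).
E°cell = E°(right) − E°(left) = −0.756 − (−2.934) = +2.178 V.

+2.178 V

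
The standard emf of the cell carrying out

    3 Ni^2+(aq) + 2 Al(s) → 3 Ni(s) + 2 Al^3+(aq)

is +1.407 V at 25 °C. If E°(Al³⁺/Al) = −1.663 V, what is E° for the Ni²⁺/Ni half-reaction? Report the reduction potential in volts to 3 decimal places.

−0.256 V

In the reaction as written the Ni²⁺/Ni couple is reduced (cathode) and Al³⁺/Al is oxidized (anode), so E°cell = E°(Ni²⁺/Ni) − E°(Al³⁺/Al).
E°(Ni²⁺/Ni) = E°cell + E°(anode) = +1.407 + (−1.663) = −0.256 V.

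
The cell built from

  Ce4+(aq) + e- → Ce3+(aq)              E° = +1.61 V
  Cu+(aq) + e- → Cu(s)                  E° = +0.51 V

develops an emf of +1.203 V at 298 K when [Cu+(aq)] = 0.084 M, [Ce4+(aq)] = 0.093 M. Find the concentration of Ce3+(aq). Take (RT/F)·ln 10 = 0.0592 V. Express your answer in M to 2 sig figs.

Ce⁴⁺/Ce³⁺ is the cathode (higher E°); E°cell = +1.61 − (+0.51) = +1.10 V with n = 1.
Since E = E° − (0.0592/n)·log Q, log Q = n(E° − E)/0.0592 = −1.740.
For Ce4+(aq) + Cu(s) → Ce3+(aq) + Cu+(aq), the reaction quotient is Q = ([Ce3+(aq)]·[Cu+(aq)]) / [Ce4+(aq)].
Isolating [Ce3+(aq)] in Q = 10^{−1.740} yields log [Ce3+(aq)] = −1.696, i.e. 0.020 M.

0.020 M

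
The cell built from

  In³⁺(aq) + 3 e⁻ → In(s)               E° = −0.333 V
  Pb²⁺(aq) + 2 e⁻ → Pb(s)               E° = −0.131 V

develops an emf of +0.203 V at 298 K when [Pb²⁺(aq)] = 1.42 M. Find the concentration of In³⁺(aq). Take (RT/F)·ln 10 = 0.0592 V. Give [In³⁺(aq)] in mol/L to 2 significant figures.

1.5 M

Pb²⁺/Pb is the cathode (higher E°); E°cell = −0.131 − (−0.333) = +0.202 V with n = 6.
Rearranging E = E° − (0.0592/n)·log Q gives log Q = 6(+0.202 − (+0.203))/0.0592 = −0.101.
For 3 Pb²⁺(aq) + 2 In(s) → 3 Pb(s) + 2 In³⁺(aq), the reaction quotient is Q = [In³⁺(aq)]^2 / [Pb²⁺(aq)]^3.
Substituting the known concentrations and solving, log [In³⁺(aq)] = 0.178 and [In³⁺(aq)] = 1.5 M.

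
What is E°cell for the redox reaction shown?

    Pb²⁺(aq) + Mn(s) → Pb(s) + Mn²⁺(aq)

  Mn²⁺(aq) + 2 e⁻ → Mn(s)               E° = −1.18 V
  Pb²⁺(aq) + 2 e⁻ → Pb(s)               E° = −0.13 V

+1.05 V

In the reaction as written, Pb²⁺(aq) is reduced (cathode) and Mn²⁺(aq) is produced by oxidation at the anode.
E°cell = E°(cathode) − E°(anode) = −0.13 − (−1.18) = +1.05 V.
The positive value indicates the reaction is spontaneous as written.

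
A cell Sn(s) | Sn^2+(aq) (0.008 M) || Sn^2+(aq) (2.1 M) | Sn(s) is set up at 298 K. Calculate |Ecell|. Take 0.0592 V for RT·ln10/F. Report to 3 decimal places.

0.072 V

For a concentration cell E°cell = 0, since both electrodes use the same couple.
The compartment with the higher Sn^2+(aq) concentration (2.1 M) acts as the cathode; ions are reduced there and produced at the dilute (0.008 M) anode.
With n = 2, Ecell = −(0.0592/2)·log([dilute]/[conc]) = −(0.0592/2)·log(0.008/2.1) = +0.072 V.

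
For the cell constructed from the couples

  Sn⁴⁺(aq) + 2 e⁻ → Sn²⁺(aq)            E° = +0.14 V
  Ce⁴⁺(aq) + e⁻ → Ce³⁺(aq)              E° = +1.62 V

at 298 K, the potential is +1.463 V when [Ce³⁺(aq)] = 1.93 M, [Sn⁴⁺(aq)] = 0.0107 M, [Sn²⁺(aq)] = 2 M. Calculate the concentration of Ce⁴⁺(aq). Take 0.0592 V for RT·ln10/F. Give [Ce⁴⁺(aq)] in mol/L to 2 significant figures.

With Ce⁴⁺/Ce³⁺ at the cathode and Sn⁴⁺/Sn²⁺ at the anode, E°cell = +1.62 − (+0.14) = +1.48 V (n = 2).
Rearranging E = E° − (0.0592/n)·log Q gives log Q = 2(+1.48 − (+1.463))/0.0592 = 0.574.
Balancing electrons gives 2 Ce⁴⁺(aq) + Sn²⁺(aq) → 2 Ce³⁺(aq) + Sn⁴⁺(aq); thus Q = ([Ce³⁺(aq)]^2·[Sn⁴⁺(aq)]) / ([Ce⁴⁺(aq)]^2·[Sn²⁺(aq)]).
Solving for the unknown gives log [Ce⁴⁺(aq)] = −1.137, so [Ce⁴⁺(aq)] ≈ 0.073 M.

0.073 M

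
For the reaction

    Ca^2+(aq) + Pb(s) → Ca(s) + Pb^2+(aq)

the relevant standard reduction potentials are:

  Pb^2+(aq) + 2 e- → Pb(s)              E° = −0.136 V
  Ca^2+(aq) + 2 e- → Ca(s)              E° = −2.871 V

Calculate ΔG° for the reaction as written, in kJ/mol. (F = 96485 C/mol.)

+528 kJ/mol

In the reaction as written Ca^2+(aq) is reduced, so the Ca²⁺/Ca couple is the cathode and Pb²⁺/Pb is the anode.
E°cell = −2.871 − (−0.136) = −2.735 V; balancing electrons gives n = 2.
ΔG° = −nFE°cell = −(2)(96485)(−2.735) J/mol = +528 kJ/mol.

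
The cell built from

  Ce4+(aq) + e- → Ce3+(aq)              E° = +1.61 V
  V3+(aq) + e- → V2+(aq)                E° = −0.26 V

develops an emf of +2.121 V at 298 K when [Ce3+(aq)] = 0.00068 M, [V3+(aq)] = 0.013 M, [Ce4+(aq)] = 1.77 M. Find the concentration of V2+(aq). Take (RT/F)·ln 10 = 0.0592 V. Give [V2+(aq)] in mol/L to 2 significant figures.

0.087 M

The Ce⁴⁺/Ce³⁺ couple has the larger reduction potential, so it is the cathode: E°cell = +1.61 − (−0.26) = +1.87 V and n = 1.
Since E = E° − (0.0592/n)·log Q, log Q = n(E° − E)/0.0592 = −4.240.
For Ce4+(aq) + V2+(aq) → Ce3+(aq) + V3+(aq), the reaction quotient is Q = ([Ce3+(aq)]·[V3+(aq)]) / ([Ce4+(aq)]·[V2+(aq)]).
Solving for the unknown gives log [V2+(aq)] = −1.062, so [V2+(aq)] ≈ 0.087 M.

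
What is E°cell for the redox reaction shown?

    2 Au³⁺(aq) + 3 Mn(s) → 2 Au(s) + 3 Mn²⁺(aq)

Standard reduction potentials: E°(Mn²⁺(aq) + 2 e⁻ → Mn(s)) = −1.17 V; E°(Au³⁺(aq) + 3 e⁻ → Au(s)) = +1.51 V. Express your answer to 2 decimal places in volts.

Au³⁺(aq) gains electrons, so the Au³⁺/Au couple is the cathode; the Mn²⁺/Mn couple is the anode.
E°cell = E°(cathode) − E°(anode) = +1.51 − (−1.17) = +2.68 V.

+2.68 V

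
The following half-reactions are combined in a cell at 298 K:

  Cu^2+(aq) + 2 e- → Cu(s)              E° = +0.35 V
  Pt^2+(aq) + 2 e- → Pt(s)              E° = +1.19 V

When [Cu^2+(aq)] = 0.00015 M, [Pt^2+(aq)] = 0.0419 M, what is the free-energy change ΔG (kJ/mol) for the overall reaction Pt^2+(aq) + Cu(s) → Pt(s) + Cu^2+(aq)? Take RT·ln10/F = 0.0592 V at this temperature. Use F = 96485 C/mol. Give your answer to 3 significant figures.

With Pt²⁺/Pt reduced at the cathode, E°cell = +1.19 − (+0.35) = +0.84 V and n = 2.
The reaction quotient is [Cu^2+(aq)] / [Pt^2+(aq)] = 0.00358; by Nernst, E = +0.84 − (0.0592/2)(−2.446) = +0.9124 V.
Then ΔG = −nFE = −2 × 96485 × +0.9124 J/mol = −176 kJ/mol.

−176 kJ/mol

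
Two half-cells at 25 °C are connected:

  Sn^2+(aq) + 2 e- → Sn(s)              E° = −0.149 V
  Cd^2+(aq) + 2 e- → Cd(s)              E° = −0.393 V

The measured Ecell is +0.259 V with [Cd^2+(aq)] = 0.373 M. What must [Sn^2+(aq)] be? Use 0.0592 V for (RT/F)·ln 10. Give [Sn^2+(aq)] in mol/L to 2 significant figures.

The Sn²⁺/Sn couple has the larger reduction potential, so it is the cathode: E°cell = −0.149 − (−0.393) = +0.244 V and n = 2.
Rearranging E = E° − (0.0592/n)·log Q gives log Q = 2(+0.244 − (+0.259))/0.0592 = −0.507.
Balancing electrons gives Sn^2+(aq) + Cd(s) → Sn(s) + Cd^2+(aq); thus Q = [Cd^2+(aq)] / [Sn^2+(aq)].
Substituting the known concentrations and solving, log [Sn^2+(aq)] = 0.079 and [Sn^2+(aq)] = 1.2 M.

1.2 M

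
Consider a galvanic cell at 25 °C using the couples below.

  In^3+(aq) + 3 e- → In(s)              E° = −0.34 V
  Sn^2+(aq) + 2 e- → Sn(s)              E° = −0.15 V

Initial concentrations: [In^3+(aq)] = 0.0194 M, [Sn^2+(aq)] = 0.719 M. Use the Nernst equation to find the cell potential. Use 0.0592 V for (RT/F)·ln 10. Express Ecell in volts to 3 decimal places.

Since E°(Sn²⁺/Sn) > E°(In³⁺/In), Sn²⁺/Sn serves as the cathode.
The standard potential is −0.15 − (−0.34) = +0.19 V and the balanced reaction transfers n = 6 electrons.
For the overall reaction 3 Sn^2+(aq) + 2 In(s) → 3 Sn(s) + 2 In^3+(aq), Q = [In^3+(aq)]^2 / [Sn^2+(aq)]^3 = 0.00101, giving log Q = −2.995.
Applying E = E° − (RT ln10/nF)·log Q gives +0.19 − (0.0592/6)(−2.995) = +0.220 V.

+0.220 V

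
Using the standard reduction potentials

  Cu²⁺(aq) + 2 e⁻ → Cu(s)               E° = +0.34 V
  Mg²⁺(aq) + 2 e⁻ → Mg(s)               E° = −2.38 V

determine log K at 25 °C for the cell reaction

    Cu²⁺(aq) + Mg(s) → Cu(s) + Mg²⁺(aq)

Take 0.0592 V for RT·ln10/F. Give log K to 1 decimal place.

log K = 91.9

The Cu²⁺/Cu couple is reduced (cathode); E°cell = +0.34 − (−2.38) = +2.72 V with n = 2.
At equilibrium E = 0, so log K = nE°cell / 0.0592 = (2)(+2.72) / 0.0592 = 91.9.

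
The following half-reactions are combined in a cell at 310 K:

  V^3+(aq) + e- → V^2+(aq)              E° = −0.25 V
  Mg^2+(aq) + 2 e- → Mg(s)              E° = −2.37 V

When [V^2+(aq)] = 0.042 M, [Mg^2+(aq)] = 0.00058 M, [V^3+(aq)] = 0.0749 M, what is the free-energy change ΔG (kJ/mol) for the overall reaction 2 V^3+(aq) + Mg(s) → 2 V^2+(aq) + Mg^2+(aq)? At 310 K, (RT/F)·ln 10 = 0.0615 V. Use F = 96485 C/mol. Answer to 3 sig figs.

The standard cell potential is −0.25 − (−2.37) = +2.12 V, with n = 2 electrons in the balanced equation.
Here Q = ([V^2+(aq)]^2·[Mg^2+(aq)]) / [V^3+(aq)]^2 = 0.000182 (log Q = −3.739), giving E = +2.12 − (0.0615/2)·(−3.739) = +2.2350 V.
Then ΔG = −nFE = −2 × 96485 × +2.2350 J/mol = −431 kJ/mol.

−431 kJ/mol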